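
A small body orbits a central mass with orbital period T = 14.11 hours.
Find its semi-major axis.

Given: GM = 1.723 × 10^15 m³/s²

Convert to SI: T = 14.11 hours = 50796 s.
Invert Kepler's third law: a = (GM · T² / (4π²))^(1/3).
Substituting T = 50796 s and GM = 1.723e+15 m³/s²:
a = (1.723e+15 · (50796)² / (4π²))^(1/3) m
a ≈ 4.829e+07 m = 4.829 × 10^7 m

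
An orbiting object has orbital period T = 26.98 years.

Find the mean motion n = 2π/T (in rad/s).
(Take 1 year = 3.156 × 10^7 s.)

Convert to SI: T = 26.98 years = 8.51489e+08 s.
n = 2π / T.
n = 2π / 8.51489e+08 s ≈ 7.379e-09 rad/s.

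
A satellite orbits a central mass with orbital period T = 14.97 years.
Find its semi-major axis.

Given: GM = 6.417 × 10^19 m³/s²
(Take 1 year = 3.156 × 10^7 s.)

Convert to SI: T = 14.97 years = 4.72453e+08 s.
Invert Kepler's third law: a = (GM · T² / (4π²))^(1/3).
Substituting T = 4.72453e+08 s and GM = 6.417e+19 m³/s²:
a = (6.417e+19 · (4.72453e+08)² / (4π²))^(1/3) m
a ≈ 7.132e+11 m = 7.132 × 10^11 m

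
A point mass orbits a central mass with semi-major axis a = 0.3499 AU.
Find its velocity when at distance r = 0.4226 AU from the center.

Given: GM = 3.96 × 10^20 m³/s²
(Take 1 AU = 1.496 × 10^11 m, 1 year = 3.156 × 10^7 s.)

Convert to SI: a = 0.3499 AU = 5.2345e+10 m; r = 0.4226 AU = 6.3221e+10 m.
Vis-viva: v = √(GM · (2/r − 1/a)).
2/r − 1/a = 2/6.3221e+10 − 1/5.2345e+10 = 1.25311e-11 m⁻¹.
v = √(3.96e+20 · 1.25311e-11) m/s ≈ 7.044e+04 m/s = 14.86 AU/year.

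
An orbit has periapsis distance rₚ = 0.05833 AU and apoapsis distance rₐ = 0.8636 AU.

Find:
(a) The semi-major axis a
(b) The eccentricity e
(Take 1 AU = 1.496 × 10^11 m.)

Convert to SI: rₚ = 0.05833 AU = 8.72617e+09 m; rₐ = 0.8636 AU = 1.29195e+11 m.
(a) a = (rₚ + rₐ) / 2 = (8.72617e+09 + 1.29195e+11) / 2 ≈ 6.896e+10 m = 0.461 AU.
(b) e = (rₐ − rₚ) / (rₐ + rₚ) = (1.29195e+11 − 8.72617e+09) / (1.29195e+11 + 8.72617e+09) ≈ 0.8735.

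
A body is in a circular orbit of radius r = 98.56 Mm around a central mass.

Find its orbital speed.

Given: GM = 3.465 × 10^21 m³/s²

Convert to SI: r = 98.56 Mm = 9.856e+07 m.
For a circular orbit, gravity supplies the centripetal force, so v = √(GM / r).
v = √(3.465e+21 / 9.856e+07) m/s ≈ 5.929e+06 m/s = 5929 km/s.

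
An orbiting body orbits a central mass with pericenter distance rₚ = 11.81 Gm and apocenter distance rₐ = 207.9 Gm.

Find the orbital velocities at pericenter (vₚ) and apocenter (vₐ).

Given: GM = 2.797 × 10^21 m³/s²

Convert to SI: rₚ = 11.81 Gm = 1.181e+10 m; rₐ = 207.9 Gm = 2.079e+11 m.
Use the vis-viva equation v² = GM(2/r − 1/a) with a = (rₚ + rₐ)/2 = (1.181e+10 + 2.079e+11)/2 = 1.09855e+11 m.
vₚ = √(GM · (2/rₚ − 1/a)) = √(2.797e+21 · (2/1.181e+10 − 1/1.09855e+11)) m/s ≈ 6.695e+05 m/s = 669.5 km/s.
vₐ = √(GM · (2/rₐ − 1/a)) = √(2.797e+21 · (2/2.079e+11 − 1/1.09855e+11)) m/s ≈ 3.803e+04 m/s = 38.03 km/s.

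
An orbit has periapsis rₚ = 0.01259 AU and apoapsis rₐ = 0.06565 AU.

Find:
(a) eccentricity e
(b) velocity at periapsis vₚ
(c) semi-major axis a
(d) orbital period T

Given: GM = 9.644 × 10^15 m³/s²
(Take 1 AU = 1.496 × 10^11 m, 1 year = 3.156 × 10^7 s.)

Convert to SI: rₚ = 0.01259 AU = 1.88346e+09 m; rₐ = 0.06565 AU = 9.82124e+09 m.
(a) e = (rₐ − rₚ)/(rₐ + rₚ) = (9.82124e+09 − 1.88346e+09)/(9.82124e+09 + 1.88346e+09) ≈ 0.6782
(b) With a = (rₚ + rₐ)/2 = 5.85235e+09 m, vₚ = √(GM (2/rₚ − 1/a)) = √(9.644e+15 · (2/1.88346e+09 − 1/5.85235e+09)) m/s ≈ 2931 m/s
(c) a = (rₚ + rₐ)/2 = (1.88346e+09 + 9.82124e+09)/2 ≈ 5.852e+09 m
(d) With a = (rₚ + rₐ)/2 = 5.85235e+09 m, T = 2π √(a³/GM) = 2π √((5.85235e+09)³/9.644e+15) s ≈ 2.864e+07 s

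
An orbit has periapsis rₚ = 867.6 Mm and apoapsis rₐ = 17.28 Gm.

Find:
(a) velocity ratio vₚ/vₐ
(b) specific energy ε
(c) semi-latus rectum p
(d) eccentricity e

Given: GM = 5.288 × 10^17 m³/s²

Convert to SI: rₚ = 867.6 Mm = 8.676e+08 m; rₐ = 17.28 Gm = 1.728e+10 m.
(a) Conservation of angular momentum (rₚvₚ = rₐvₐ) gives vₚ/vₐ = rₐ/rₚ = 1.728e+10/8.676e+08 ≈ 19.92
(b) With a = (rₚ + rₐ)/2 = 9.0738e+09 m, ε = −GM/(2a) = −5.288e+17/(2 · 9.0738e+09) J/kg ≈ -2.914e+07 J/kg
(c) From a = (rₚ + rₐ)/2 = 9.0738e+09 m and e = (rₐ − rₚ)/(rₐ + rₚ) = 0.904384, p = a(1 − e²) = 9.0738e+09 · (1 − (0.904384)²) ≈ 1.652e+09 m
(d) e = (rₐ − rₚ)/(rₐ + rₚ) = (1.728e+10 − 8.676e+08)/(1.728e+10 + 8.676e+08) ≈ 0.9044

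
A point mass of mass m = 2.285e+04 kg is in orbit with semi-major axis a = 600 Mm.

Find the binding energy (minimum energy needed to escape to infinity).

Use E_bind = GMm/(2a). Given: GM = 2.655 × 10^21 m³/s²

Convert to SI: a = 600 Mm = 6e+08 m.
Total orbital energy is E = −GMm/(2a); binding energy is E_bind = −E = GMm/(2a).
E_bind = 2.655e+21 · 2.285e+04 / (2 · 6e+08) J ≈ 5.056e+16 J = 50.56 PJ.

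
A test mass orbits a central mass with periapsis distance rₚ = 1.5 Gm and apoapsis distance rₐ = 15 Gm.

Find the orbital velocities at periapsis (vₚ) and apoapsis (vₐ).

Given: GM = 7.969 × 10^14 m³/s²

Convert to SI: rₚ = 1.5 Gm = 1.5e+09 m; rₐ = 15 Gm = 1.5e+10 m.
Use the vis-viva equation v² = GM(2/r − 1/a) with a = (rₚ + rₐ)/2 = (1.5e+09 + 1.5e+10)/2 = 8.25e+09 m.
vₚ = √(GM · (2/rₚ − 1/a)) = √(7.969e+14 · (2/1.5e+09 − 1/8.25e+09)) m/s ≈ 982.8 m/s = 982.8 m/s.
vₐ = √(GM · (2/rₐ − 1/a)) = √(7.969e+14 · (2/1.5e+10 − 1/8.25e+09)) m/s ≈ 98.28 m/s = 98.28 m/s.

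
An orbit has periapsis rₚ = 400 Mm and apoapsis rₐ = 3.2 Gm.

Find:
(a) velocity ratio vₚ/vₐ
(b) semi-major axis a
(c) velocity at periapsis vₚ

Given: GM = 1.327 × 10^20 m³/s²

Convert to SI: rₚ = 400 Mm = 4e+08 m; rₐ = 3.2 Gm = 3.2e+09 m.
(a) Conservation of angular momentum (rₚvₚ = rₐvₐ) gives vₚ/vₐ = rₐ/rₚ = 3.2e+09/4e+08 ≈ 8
(b) a = (rₚ + rₐ)/2 = (4e+08 + 3.2e+09)/2 ≈ 1.8e+09 m
(c) With a = (rₚ + rₐ)/2 = 1.8e+09 m, vₚ = √(GM (2/rₚ − 1/a)) = √(1.327e+20 · (2/4e+08 − 1/1.8e+09)) m/s ≈ 7.68e+05 m/s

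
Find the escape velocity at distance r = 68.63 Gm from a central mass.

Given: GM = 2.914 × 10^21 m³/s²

Convert to SI: r = 68.63 Gm = 6.863e+10 m.
Escape velocity comes from setting total energy to zero: ½v² − GM/r = 0 ⇒ v_esc = √(2GM / r).
v_esc = √(2 · 2.914e+21 / 6.863e+10) m/s ≈ 2.914e+05 m/s = 291.4 km/s.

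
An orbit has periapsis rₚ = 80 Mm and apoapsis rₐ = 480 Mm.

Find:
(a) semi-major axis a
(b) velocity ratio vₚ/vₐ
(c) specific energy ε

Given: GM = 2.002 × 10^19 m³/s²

Convert to SI: rₚ = 80 Mm = 8e+07 m; rₐ = 480 Mm = 4.8e+08 m.
(a) a = (rₚ + rₐ)/2 = (8e+07 + 4.8e+08)/2 ≈ 2.8e+08 m
(b) Conservation of angular momentum (rₚvₚ = rₐvₐ) gives vₚ/vₐ = rₐ/rₚ = 4.8e+08/8e+07 ≈ 6
(c) With a = (rₚ + rₐ)/2 = 2.8e+08 m, ε = −GM/(2a) = −2.002e+19/(2 · 2.8e+08) J/kg ≈ -3.575e+10 J/kg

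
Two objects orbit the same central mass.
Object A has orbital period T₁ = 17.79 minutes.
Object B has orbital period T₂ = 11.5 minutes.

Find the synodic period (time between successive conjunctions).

Convert to SI: T₁ = 17.79 minutes = 1067.4 s; T₂ = 11.5 minutes = 690 s.
T_syn = |T₁ · T₂ / (T₁ − T₂)|.
T_syn = |1067.4 · 690 / (1067.4 − 690)| s ≈ 1952 s = 32.53 minutes.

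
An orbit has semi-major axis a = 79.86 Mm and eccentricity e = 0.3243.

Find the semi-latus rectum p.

Convert to SI: a = 79.86 Mm = 7.986e+07 m.
p = a (1 − e²).
p = 7.986e+07 · (1 − (0.3243)²) = 7.986e+07 · 0.89483 ≈ 7.146e+07 m = 71.46 Mm.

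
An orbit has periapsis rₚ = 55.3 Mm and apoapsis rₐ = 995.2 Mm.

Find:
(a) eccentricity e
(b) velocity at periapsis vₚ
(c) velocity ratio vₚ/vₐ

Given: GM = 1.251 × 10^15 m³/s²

Convert to SI: rₚ = 55.3 Mm = 5.53e+07 m; rₐ = 995.2 Mm = 9.952e+08 m.
(a) e = (rₐ − rₚ)/(rₐ + rₚ) = (9.952e+08 − 5.53e+07)/(9.952e+08 + 5.53e+07) ≈ 0.8947
(b) With a = (rₚ + rₐ)/2 = 5.2525e+08 m, vₚ = √(GM (2/rₚ − 1/a)) = √(1.251e+15 · (2/5.53e+07 − 1/5.2525e+08)) m/s ≈ 6547 m/s
(c) Conservation of angular momentum (rₚvₚ = rₐvₐ) gives vₚ/vₐ = rₐ/rₚ = 9.952e+08/5.53e+07 ≈ 18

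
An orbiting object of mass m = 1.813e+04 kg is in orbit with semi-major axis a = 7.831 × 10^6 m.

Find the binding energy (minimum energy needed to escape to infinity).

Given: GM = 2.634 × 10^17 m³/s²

Total orbital energy is E = −GMm/(2a); binding energy is E_bind = −E = GMm/(2a).
E_bind = 2.634e+17 · 1.813e+04 / (2 · 7.831e+06) J ≈ 3.049e+14 J = 304.9 TJ.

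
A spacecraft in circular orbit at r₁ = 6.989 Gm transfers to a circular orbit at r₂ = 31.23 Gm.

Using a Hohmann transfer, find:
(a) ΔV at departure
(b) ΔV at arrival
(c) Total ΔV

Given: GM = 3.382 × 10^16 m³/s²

Convert to SI: r₁ = 6.989 Gm = 6.989e+09 m; r₂ = 31.23 Gm = 3.123e+10 m.
Transfer semi-major axis: a_t = (r₁ + r₂)/2 = (6.989e+09 + 3.123e+10)/2 = 1.91095e+10 m.
Circular speeds: v₁ = √(GM/r₁) = 2199.78 m/s, v₂ = √(GM/r₂) = 1040.64 m/s.
Transfer speeds (vis-viva v² = GM(2/r − 1/a_t)): v₁ᵗ = 2812.16 m/s, v₂ᵗ = 629.338 m/s.
(a) ΔV₁ = |v₁ᵗ − v₁| ≈ 612.4 m/s = 612.4 m/s.
(b) ΔV₂ = |v₂ − v₂ᵗ| ≈ 411.3 m/s = 411.3 m/s.
(c) ΔV_total = ΔV₁ + ΔV₂ ≈ 1024 m/s = 1.024 km/s.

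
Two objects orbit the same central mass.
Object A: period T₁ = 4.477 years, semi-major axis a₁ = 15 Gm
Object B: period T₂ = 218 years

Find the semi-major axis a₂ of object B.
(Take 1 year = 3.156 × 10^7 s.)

Convert to SI: T₁ = 4.477 years = 1.41294e+08 s; a₁ = 15 Gm = 1.5e+10 m; T₂ = 218 years = 6.88008e+09 s.
Kepler's third law: (T₁/T₂)² = (a₁/a₂)³ ⇒ a₂ = a₁ · (T₂/T₁)^(2/3).
T₂/T₁ = 6.88008e+09 / 1.41294e+08 = 48.6933.
a₂ = 1.5e+10 · (48.6933)^(2/3) m ≈ 2e+11 m = 200 Gm.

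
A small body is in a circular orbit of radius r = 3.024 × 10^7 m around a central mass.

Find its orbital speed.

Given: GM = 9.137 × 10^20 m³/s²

For a circular orbit, gravity supplies the centripetal force, so v = √(GM / r).
v = √(9.137e+20 / 3.024e+07) m/s ≈ 5.497e+06 m/s = 5497 km/s.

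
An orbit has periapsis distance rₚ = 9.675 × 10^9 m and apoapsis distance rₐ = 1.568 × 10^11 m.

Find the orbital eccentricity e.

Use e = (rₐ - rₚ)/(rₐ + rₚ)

e = (rₐ − rₚ) / (rₐ + rₚ).
e = (1.568e+11 − 9.675e+09) / (1.568e+11 + 9.675e+09) = 1.47125e+11 / 1.66475e+11 ≈ 0.8838.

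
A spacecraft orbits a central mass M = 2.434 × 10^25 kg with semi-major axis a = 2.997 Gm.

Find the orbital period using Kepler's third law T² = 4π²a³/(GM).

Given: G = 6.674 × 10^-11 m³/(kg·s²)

Convert to SI: a = 2.997 Gm = 2.997e+09 m.
GM = G · M = 6.674e-11 · 2.434e+25 = 1.62445e+15 m³/s².
Kepler's third law: T = 2π √(a³ / GM).
Substituting a = 2.997e+09 m and GM = 1.62445e+15 m³/s²:
T = 2π √((2.997e+09)³ / 1.62445e+15) s
T ≈ 2.558e+07 s = 296 days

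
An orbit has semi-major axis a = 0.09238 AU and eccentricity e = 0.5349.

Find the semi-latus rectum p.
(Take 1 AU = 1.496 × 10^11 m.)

Convert to SI: a = 0.09238 AU = 1.382e+10 m.
p = a (1 − e²).
p = 1.382e+10 · (1 − (0.5349)²) = 1.382e+10 · 0.713882 ≈ 9.866e+09 m = 0.06595 AU.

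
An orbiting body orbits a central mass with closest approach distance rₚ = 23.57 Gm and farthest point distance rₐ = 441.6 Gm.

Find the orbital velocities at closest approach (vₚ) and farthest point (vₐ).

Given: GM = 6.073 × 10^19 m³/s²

Convert to SI: rₚ = 23.57 Gm = 2.357e+10 m; rₐ = 441.6 Gm = 4.416e+11 m.
Use the vis-viva equation v² = GM(2/r − 1/a) with a = (rₚ + rₐ)/2 = (2.357e+10 + 4.416e+11)/2 = 2.32585e+11 m.
vₚ = √(GM · (2/rₚ − 1/a)) = √(6.073e+19 · (2/2.357e+10 − 1/2.32585e+11)) m/s ≈ 6.994e+04 m/s = 69.94 km/s.
vₐ = √(GM · (2/rₐ − 1/a)) = √(6.073e+19 · (2/4.416e+11 − 1/2.32585e+11)) m/s ≈ 3733 m/s = 3.733 km/s.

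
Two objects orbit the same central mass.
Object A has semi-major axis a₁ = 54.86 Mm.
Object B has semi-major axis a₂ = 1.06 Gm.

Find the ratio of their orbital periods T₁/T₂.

Convert to SI: a₁ = 54.86 Mm = 5.486e+07 m; a₂ = 1.06 Gm = 1.06e+09 m.
From Kepler's third law, (T₁/T₂)² = (a₁/a₂)³, so T₁/T₂ = (a₁/a₂)^(3/2).
a₁/a₂ = 5.486e+07 / 1.06e+09 = 0.0517547.
T₁/T₂ = (0.0517547)^(3/2) ≈ 0.01177.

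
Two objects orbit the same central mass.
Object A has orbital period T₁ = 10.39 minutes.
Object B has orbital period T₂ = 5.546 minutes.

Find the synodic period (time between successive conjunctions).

Convert to SI: T₁ = 10.39 minutes = 623.4 s; T₂ = 5.546 minutes = 332.76 s.
T_syn = |T₁ · T₂ / (T₁ − T₂)|.
T_syn = |623.4 · 332.76 / (623.4 − 332.76)| s ≈ 713.7 s = 11.9 minutes.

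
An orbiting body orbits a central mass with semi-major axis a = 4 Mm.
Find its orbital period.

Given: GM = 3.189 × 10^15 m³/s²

Convert to SI: a = 4 Mm = 4e+06 m.
Kepler's third law: T = 2π √(a³ / GM).
Substituting a = 4e+06 m and GM = 3.189e+15 m³/s²:
T = 2π √((4e+06)³ / 3.189e+15) s
T ≈ 890.1 s = 14.84 minutes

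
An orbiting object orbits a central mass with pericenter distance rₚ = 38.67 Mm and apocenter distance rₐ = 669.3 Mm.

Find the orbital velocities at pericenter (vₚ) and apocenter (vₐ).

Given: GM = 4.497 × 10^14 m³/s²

Convert to SI: rₚ = 38.67 Mm = 3.867e+07 m; rₐ = 669.3 Mm = 6.693e+08 m.
Use the vis-viva equation v² = GM(2/r − 1/a) with a = (rₚ + rₐ)/2 = (3.867e+07 + 6.693e+08)/2 = 3.53985e+08 m.
vₚ = √(GM · (2/rₚ − 1/a)) = √(4.497e+14 · (2/3.867e+07 − 1/3.53985e+08)) m/s ≈ 4689 m/s = 4.689 km/s.
vₐ = √(GM · (2/rₐ − 1/a)) = √(4.497e+14 · (2/6.693e+08 − 1/3.53985e+08)) m/s ≈ 270.9 m/s = 270.9 m/s.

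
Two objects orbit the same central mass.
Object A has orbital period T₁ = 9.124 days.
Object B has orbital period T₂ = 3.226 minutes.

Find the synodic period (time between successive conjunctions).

Convert to SI: T₁ = 9.124 days = 788314 s; T₂ = 3.226 minutes = 193.56 s.
T_syn = |T₁ · T₂ / (T₁ − T₂)|.
T_syn = |788314 · 193.56 / (788314 − 193.56)| s ≈ 193.6 s = 3.227 minutes.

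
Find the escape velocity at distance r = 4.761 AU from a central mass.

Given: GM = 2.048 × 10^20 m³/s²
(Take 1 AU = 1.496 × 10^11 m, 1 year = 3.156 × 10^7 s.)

Convert to SI: r = 4.761 AU = 7.12246e+11 m.
Escape velocity comes from setting total energy to zero: ½v² − GM/r = 0 ⇒ v_esc = √(2GM / r).
v_esc = √(2 · 2.048e+20 / 7.12246e+11) m/s ≈ 2.398e+04 m/s = 5.059 AU/year.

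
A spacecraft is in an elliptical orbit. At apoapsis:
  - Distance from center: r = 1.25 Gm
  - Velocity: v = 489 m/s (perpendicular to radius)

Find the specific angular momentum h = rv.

Convert to SI: r = 1.25 Gm = 1.25e+09 m.
With v perpendicular to r, h = r · v.
h = 1.25e+09 · 489 m²/s ≈ 6.112e+11 m²/s.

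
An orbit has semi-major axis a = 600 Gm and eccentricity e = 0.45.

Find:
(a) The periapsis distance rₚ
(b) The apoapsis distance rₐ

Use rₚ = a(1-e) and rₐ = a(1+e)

Convert to SI: a = 600 Gm = 6e+11 m.
(a) rₚ = a(1 − e) = 6e+11 · (1 − 0.45) = 6e+11 · 0.55 ≈ 3.3e+11 m = 330 Gm.
(b) rₐ = a(1 + e) = 6e+11 · (1 + 0.45) = 6e+11 · 1.45 ≈ 8.7e+11 m = 870 Gm.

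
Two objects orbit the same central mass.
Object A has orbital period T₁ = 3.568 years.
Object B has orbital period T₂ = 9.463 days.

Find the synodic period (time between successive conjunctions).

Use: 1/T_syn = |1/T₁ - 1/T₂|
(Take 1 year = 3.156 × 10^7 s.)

Convert to SI: T₁ = 3.568 years = 1.12606e+08 s; T₂ = 9.463 days = 817603 s.
T_syn = |T₁ · T₂ / (T₁ − T₂)|.
T_syn = |1.12606e+08 · 817603 / (1.12606e+08 − 817603)| s ≈ 8.236e+05 s = 9.532 days.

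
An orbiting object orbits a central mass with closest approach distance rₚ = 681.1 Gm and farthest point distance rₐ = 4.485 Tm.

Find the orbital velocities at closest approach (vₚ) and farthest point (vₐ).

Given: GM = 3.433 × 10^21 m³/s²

Convert to SI: rₚ = 681.1 Gm = 6.811e+11 m; rₐ = 4.485 Tm = 4.485e+12 m.
Use the vis-viva equation v² = GM(2/r − 1/a) with a = (rₚ + rₐ)/2 = (6.811e+11 + 4.485e+12)/2 = 2.58305e+12 m.
vₚ = √(GM · (2/rₚ − 1/a)) = √(3.433e+21 · (2/6.811e+11 − 1/2.58305e+12)) m/s ≈ 9.355e+04 m/s = 93.55 km/s.
vₐ = √(GM · (2/rₐ − 1/a)) = √(3.433e+21 · (2/4.485e+12 − 1/2.58305e+12)) m/s ≈ 1.421e+04 m/s = 14.21 km/s.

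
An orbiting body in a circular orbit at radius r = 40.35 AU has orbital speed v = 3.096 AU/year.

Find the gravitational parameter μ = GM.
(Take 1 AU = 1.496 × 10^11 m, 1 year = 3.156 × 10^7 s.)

Convert to SI: r = 40.35 AU = 6.03636e+12 m; v = 3.096 AU/year = 14675.6 m/s.
For a circular orbit v² = GM/r, so GM = v² · r.
GM = (14675.6)² · 6.03636e+12 m³/s² ≈ 1.3e+21 m³/s² = 1.3 × 10^21 m³/s².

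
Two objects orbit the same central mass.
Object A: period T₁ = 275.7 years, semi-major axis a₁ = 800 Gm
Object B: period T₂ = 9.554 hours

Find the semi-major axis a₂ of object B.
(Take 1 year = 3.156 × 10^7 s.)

Convert to SI: T₁ = 275.7 years = 8.70109e+09 s; a₁ = 800 Gm = 8e+11 m; T₂ = 9.554 hours = 34394.4 s.
Kepler's third law: (T₁/T₂)² = (a₁/a₂)³ ⇒ a₂ = a₁ · (T₂/T₁)^(2/3).
T₂/T₁ = 34394.4 / 8.70109e+09 = 3.95288e-06.
a₂ = 8e+11 · (3.95288e-06)^(2/3) m ≈ 2e+08 m = 200 Mm.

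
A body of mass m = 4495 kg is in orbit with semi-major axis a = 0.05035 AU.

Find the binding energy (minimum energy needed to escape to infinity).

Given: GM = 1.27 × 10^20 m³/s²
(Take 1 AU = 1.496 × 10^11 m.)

Convert to SI: a = 0.05035 AU = 7.53236e+09 m.
Total orbital energy is E = −GMm/(2a); binding energy is E_bind = −E = GMm/(2a).
E_bind = 1.27e+20 · 4495 / (2 · 7.53236e+09) J ≈ 3.789e+13 J = 37.89 TJ.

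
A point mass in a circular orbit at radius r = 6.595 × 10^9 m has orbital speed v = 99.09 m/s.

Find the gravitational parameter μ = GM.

For a circular orbit v² = GM/r, so GM = v² · r.
GM = (99.09)² · 6.595e+09 m³/s² ≈ 6.476e+13 m³/s² = 6.476 × 10^13 m³/s².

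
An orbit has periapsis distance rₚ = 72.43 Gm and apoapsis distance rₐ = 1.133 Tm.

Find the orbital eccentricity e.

Convert to SI: rₚ = 72.43 Gm = 7.243e+10 m; rₐ = 1.133 Tm = 1.133e+12 m.
e = (rₐ − rₚ) / (rₐ + rₚ).
e = (1.133e+12 − 7.243e+10) / (1.133e+12 + 7.243e+10) = 1.06057e+12 / 1.20543e+12 ≈ 0.8798.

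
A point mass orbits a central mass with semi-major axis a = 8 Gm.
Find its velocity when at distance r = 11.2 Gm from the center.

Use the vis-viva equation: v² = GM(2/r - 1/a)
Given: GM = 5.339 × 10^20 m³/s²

Convert to SI: a = 8 Gm = 8e+09 m; r = 11.2 Gm = 1.12e+10 m.
Vis-viva: v = √(GM · (2/r − 1/a)).
2/r − 1/a = 2/1.12e+10 − 1/8e+09 = 5.35714e-11 m⁻¹.
v = √(5.339e+20 · 5.35714e-11) m/s ≈ 1.691e+05 m/s = 169.1 km/s.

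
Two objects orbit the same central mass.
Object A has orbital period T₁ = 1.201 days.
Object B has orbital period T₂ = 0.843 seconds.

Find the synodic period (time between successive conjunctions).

Convert to SI: T₁ = 1.201 days = 103766 s.
T_syn = |T₁ · T₂ / (T₁ − T₂)|.
T_syn = |103766 · 0.843 / (103766 − 0.843)| s ≈ 0.843 s = 0.843 seconds.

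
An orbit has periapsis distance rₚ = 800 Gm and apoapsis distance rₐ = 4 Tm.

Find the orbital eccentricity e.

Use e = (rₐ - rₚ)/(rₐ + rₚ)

Convert to SI: rₚ = 800 Gm = 8e+11 m; rₐ = 4 Tm = 4e+12 m.
e = (rₐ − rₚ) / (rₐ + rₚ).
e = (4e+12 − 8e+11) / (4e+12 + 8e+11) = 3.2e+12 / 4.8e+12 ≈ 0.6667.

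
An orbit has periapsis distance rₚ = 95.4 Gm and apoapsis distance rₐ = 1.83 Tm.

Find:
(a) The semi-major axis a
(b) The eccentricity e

Convert to SI: rₚ = 95.4 Gm = 9.54e+10 m; rₐ = 1.83 Tm = 1.83e+12 m.
(a) a = (rₚ + rₐ) / 2 = (9.54e+10 + 1.83e+12) / 2 ≈ 9.627e+11 m = 962.7 Gm.
(b) e = (rₐ − rₚ) / (rₐ + rₚ) = (1.83e+12 − 9.54e+10) / (1.83e+12 + 9.54e+10) ≈ 0.9009.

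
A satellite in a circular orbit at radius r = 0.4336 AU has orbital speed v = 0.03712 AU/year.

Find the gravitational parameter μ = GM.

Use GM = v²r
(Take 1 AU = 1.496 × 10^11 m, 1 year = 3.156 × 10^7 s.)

Convert to SI: r = 0.4336 AU = 6.48666e+10 m; v = 0.03712 AU/year = 175.955 m/s.
For a circular orbit v² = GM/r, so GM = v² · r.
GM = (175.955)² · 6.48666e+10 m³/s² ≈ 2.008e+15 m³/s² = 2.008 × 10^15 m³/s².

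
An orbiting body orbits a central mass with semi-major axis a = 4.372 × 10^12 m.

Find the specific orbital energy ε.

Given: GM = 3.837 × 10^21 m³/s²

ε = −GM / (2a).
ε = −3.837e+21 / (2 · 4.372e+12) J/kg ≈ -4.388e+08 J/kg = -438.8 MJ/kg.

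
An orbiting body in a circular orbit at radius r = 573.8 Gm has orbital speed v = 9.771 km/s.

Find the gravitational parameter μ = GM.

Convert to SI: r = 573.8 Gm = 5.738e+11 m; v = 9.771 km/s = 9771 m/s.
For a circular orbit v² = GM/r, so GM = v² · r.
GM = (9771)² · 5.738e+11 m³/s² ≈ 5.478e+19 m³/s² = 5.478 × 10^19 m³/s².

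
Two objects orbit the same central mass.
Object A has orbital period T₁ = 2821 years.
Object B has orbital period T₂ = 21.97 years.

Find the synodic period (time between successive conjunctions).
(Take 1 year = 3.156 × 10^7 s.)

Convert to SI: T₁ = 2821 years = 8.90308e+10 s; T₂ = 21.97 years = 6.93373e+08 s.
T_syn = |T₁ · T₂ / (T₁ − T₂)|.
T_syn = |8.90308e+10 · 6.93373e+08 / (8.90308e+10 − 6.93373e+08)| s ≈ 6.988e+08 s = 22.14 years.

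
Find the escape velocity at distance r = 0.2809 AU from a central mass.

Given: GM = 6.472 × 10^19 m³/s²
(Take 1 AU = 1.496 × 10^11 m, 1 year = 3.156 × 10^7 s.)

Convert to SI: r = 0.2809 AU = 4.20226e+10 m.
Escape velocity comes from setting total energy to zero: ½v² − GM/r = 0 ⇒ v_esc = √(2GM / r).
v_esc = √(2 · 6.472e+19 / 4.20226e+10) m/s ≈ 5.55e+04 m/s = 11.71 AU/year.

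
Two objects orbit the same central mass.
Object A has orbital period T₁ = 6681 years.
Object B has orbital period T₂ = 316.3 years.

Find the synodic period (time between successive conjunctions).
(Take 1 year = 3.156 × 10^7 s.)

Convert to SI: T₁ = 6681 years = 2.10852e+11 s; T₂ = 316.3 years = 9.98243e+09 s.
T_syn = |T₁ · T₂ / (T₁ − T₂)|.
T_syn = |2.10852e+11 · 9.98243e+09 / (2.10852e+11 − 9.98243e+09)| s ≈ 1.048e+10 s = 332 years.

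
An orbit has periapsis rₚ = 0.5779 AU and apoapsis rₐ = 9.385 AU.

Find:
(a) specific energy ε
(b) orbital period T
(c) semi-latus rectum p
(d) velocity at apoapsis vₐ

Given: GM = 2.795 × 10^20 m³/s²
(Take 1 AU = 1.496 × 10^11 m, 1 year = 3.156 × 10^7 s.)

Convert to SI: rₚ = 0.5779 AU = 8.64538e+10 m; rₐ = 9.385 AU = 1.404e+12 m.
(a) With a = (rₚ + rₐ)/2 = 7.45225e+11 m, ε = −GM/(2a) = −2.795e+20/(2 · 7.45225e+11) J/kg ≈ -1.875e+08 J/kg
(b) With a = (rₚ + rₐ)/2 = 7.45225e+11 m, T = 2π √(a³/GM) = 2π √((7.45225e+11)³/2.795e+20) s ≈ 2.418e+08 s
(c) From a = (rₚ + rₐ)/2 = 7.45225e+11 m and e = (rₐ − rₚ)/(rₐ + rₚ) = 0.88399, p = a(1 − e²) = 7.45225e+11 · (1 − (0.88399)²) ≈ 1.629e+11 m
(d) With a = (rₚ + rₐ)/2 = 7.45225e+11 m, vₐ = √(GM (2/rₐ − 1/a)) = √(2.795e+20 · (2/1.404e+12 − 1/7.45225e+11)) m/s ≈ 4806 m/s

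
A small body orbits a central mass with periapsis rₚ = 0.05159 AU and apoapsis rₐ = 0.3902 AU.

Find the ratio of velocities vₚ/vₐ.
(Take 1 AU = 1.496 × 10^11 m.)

Convert to SI: rₚ = 0.05159 AU = 7.71786e+09 m; rₐ = 0.3902 AU = 5.83739e+10 m.
Conservation of angular momentum gives rₚvₚ = rₐvₐ, so vₚ/vₐ = rₐ/rₚ.
vₚ/vₐ = 5.83739e+10 / 7.71786e+09 ≈ 7.563.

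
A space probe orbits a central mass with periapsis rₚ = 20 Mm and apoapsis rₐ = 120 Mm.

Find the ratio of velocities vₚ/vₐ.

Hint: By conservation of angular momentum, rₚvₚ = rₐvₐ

Convert to SI: rₚ = 20 Mm = 2e+07 m; rₐ = 120 Mm = 1.2e+08 m.
Conservation of angular momentum gives rₚvₚ = rₐvₐ, so vₚ/vₐ = rₐ/rₚ.
vₚ/vₐ = 1.2e+08 / 2e+07 ≈ 6.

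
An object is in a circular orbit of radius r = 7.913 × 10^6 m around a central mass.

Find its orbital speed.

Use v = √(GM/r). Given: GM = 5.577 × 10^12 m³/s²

For a circular orbit, gravity supplies the centripetal force, so v = √(GM / r).
v = √(5.577e+12 / 7.913e+06) m/s ≈ 839.5 m/s = 839.5 m/s.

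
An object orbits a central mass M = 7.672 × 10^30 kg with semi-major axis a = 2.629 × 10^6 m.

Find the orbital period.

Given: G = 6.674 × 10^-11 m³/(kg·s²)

GM = G · M = 6.674e-11 · 7.672e+30 = 5.12029e+20 m³/s².
Kepler's third law: T = 2π √(a³ / GM).
Substituting a = 2.629e+06 m and GM = 5.12029e+20 m³/s²:
T = 2π √((2.629e+06)³ / 5.12029e+20) s
T ≈ 1.184 s = 1.184 seconds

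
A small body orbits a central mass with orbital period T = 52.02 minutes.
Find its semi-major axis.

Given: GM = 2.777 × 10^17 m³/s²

Convert to SI: T = 52.02 minutes = 3121.2 s.
Invert Kepler's third law: a = (GM · T² / (4π²))^(1/3).
Substituting T = 3121.2 s and GM = 2.777e+17 m³/s²:
a = (2.777e+17 · (3121.2)² / (4π²))^(1/3) m
a ≈ 4.092e+07 m = 4.092 × 10^7 m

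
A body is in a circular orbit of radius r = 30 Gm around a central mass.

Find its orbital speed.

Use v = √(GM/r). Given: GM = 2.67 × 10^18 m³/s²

Convert to SI: r = 30 Gm = 3e+10 m.
For a circular orbit, gravity supplies the centripetal force, so v = √(GM / r).
v = √(2.67e+18 / 3e+10) m/s ≈ 9434 m/s = 9.434 km/s.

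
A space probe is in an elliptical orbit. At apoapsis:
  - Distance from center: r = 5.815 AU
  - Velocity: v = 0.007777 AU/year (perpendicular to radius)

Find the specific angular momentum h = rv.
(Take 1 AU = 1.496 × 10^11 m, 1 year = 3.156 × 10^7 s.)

Convert to SI: r = 5.815 AU = 8.69924e+11 m; v = 0.007777 AU/year = 36.8644 m/s.
With v perpendicular to r, h = r · v.
h = 8.69924e+11 · 36.8644 m²/s ≈ 3.207e+13 m²/s.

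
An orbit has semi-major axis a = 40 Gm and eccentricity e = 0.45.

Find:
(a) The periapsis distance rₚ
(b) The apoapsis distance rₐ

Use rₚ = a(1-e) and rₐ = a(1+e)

Convert to SI: a = 40 Gm = 4e+10 m.
(a) rₚ = a(1 − e) = 4e+10 · (1 − 0.45) = 4e+10 · 0.55 ≈ 2.2e+10 m = 22 Gm.
(b) rₐ = a(1 + e) = 4e+10 · (1 + 0.45) = 4e+10 · 1.45 ≈ 5.8e+10 m = 58 Gm.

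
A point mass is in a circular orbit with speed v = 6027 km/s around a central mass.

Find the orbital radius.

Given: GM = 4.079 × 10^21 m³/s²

Convert to SI: v = 6027 km/s = 6.027e+06 m/s.
For a circular orbit, v² = GM / r, so r = GM / v².
r = 4.079e+21 / (6.027e+06)² m ≈ 1.123e+08 m = 112.3 Mm.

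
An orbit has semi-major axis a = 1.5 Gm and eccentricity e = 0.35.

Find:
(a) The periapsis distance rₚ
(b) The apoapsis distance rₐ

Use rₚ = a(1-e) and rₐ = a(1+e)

Convert to SI: a = 1.5 Gm = 1.5e+09 m.
(a) rₚ = a(1 − e) = 1.5e+09 · (1 − 0.35) = 1.5e+09 · 0.65 ≈ 9.75e+08 m = 975 Mm.
(b) rₐ = a(1 + e) = 1.5e+09 · (1 + 0.35) = 1.5e+09 · 1.35 ≈ 2.025e+09 m = 2.025 Gm.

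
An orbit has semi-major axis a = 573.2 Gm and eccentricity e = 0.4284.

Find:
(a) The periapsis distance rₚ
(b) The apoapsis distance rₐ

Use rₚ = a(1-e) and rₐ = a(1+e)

Convert to SI: a = 573.2 Gm = 5.732e+11 m.
(a) rₚ = a(1 − e) = 5.732e+11 · (1 − 0.4284) = 5.732e+11 · 0.5716 ≈ 3.276e+11 m = 327.6 Gm.
(b) rₐ = a(1 + e) = 5.732e+11 · (1 + 0.4284) = 5.732e+11 · 1.4284 ≈ 8.188e+11 m = 818.8 Gm.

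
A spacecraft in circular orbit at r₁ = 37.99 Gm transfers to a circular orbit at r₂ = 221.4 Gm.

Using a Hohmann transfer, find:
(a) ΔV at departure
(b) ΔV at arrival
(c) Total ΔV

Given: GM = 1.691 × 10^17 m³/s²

Convert to SI: r₁ = 37.99 Gm = 3.799e+10 m; r₂ = 221.4 Gm = 2.214e+11 m.
Transfer semi-major axis: a_t = (r₁ + r₂)/2 = (3.799e+10 + 2.214e+11)/2 = 1.29695e+11 m.
Circular speeds: v₁ = √(GM/r₁) = 2109.78 m/s, v₂ = √(GM/r₂) = 873.943 m/s.
Transfer speeds (vis-viva v² = GM(2/r − 1/a_t)): v₁ᵗ = 2756.54 m/s, v₂ᵗ = 472.994 m/s.
(a) ΔV₁ = |v₁ᵗ − v₁| ≈ 646.8 m/s = 646.8 m/s.
(b) ΔV₂ = |v₂ − v₂ᵗ| ≈ 400.9 m/s = 400.9 m/s.
(c) ΔV_total = ΔV₁ + ΔV₂ ≈ 1048 m/s = 1.048 km/s.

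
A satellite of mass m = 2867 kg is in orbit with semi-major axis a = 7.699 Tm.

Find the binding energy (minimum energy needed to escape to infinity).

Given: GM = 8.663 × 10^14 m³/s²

Convert to SI: a = 7.699 Tm = 7.699e+12 m.
Total orbital energy is E = −GMm/(2a); binding energy is E_bind = −E = GMm/(2a).
E_bind = 8.663e+14 · 2867 / (2 · 7.699e+12) J ≈ 1.613e+05 J = 161.3 kJ.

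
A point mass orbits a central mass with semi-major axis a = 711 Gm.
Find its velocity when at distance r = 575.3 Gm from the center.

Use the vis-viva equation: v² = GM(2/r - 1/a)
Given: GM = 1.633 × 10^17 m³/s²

Convert to SI: a = 711 Gm = 7.11e+11 m; r = 575.3 Gm = 5.753e+11 m.
Vis-viva: v = √(GM · (2/r − 1/a)).
2/r − 1/a = 2/5.753e+11 − 1/7.11e+11 = 2.06998e-12 m⁻¹.
v = √(1.633e+17 · 2.06998e-12) m/s ≈ 581.4 m/s = 581.4 m/s.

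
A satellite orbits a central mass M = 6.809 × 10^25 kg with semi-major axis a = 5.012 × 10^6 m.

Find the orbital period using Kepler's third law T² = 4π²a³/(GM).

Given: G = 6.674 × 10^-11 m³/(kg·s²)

GM = G · M = 6.674e-11 · 6.809e+25 = 4.54433e+15 m³/s².
Kepler's third law: T = 2π √(a³ / GM).
Substituting a = 5.012e+06 m and GM = 4.54433e+15 m³/s²:
T = 2π √((5.012e+06)³ / 4.54433e+15) s
T ≈ 1046 s = 17.43 minutes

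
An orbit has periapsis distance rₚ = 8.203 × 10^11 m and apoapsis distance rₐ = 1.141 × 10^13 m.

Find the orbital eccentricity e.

e = (rₐ − rₚ) / (rₐ + rₚ).
e = (1.141e+13 − 8.203e+11) / (1.141e+13 + 8.203e+11) = 1.05897e+13 / 1.22303e+13 ≈ 0.8659.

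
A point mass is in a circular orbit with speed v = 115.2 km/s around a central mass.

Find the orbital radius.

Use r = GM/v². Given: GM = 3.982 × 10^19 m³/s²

Convert to SI: v = 115.2 km/s = 115200 m/s.
For a circular orbit, v² = GM / r, so r = GM / v².
r = 3.982e+19 / (115200)² m ≈ 3.001e+09 m = 3.001 Gm.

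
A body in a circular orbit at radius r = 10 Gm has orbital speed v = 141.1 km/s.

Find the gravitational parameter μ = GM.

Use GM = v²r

Convert to SI: r = 10 Gm = 1e+10 m; v = 141.1 km/s = 141100 m/s.
For a circular orbit v² = GM/r, so GM = v² · r.
GM = (141100)² · 1e+10 m³/s² ≈ 1.991e+20 m³/s² = 1.991 × 10^20 m³/s².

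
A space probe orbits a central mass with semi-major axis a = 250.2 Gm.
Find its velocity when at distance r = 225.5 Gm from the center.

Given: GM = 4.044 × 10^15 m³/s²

Convert to SI: a = 250.2 Gm = 2.502e+11 m; r = 225.5 Gm = 2.255e+11 m.
Vis-viva: v = √(GM · (2/r − 1/a)).
2/r − 1/a = 2/2.255e+11 − 1/2.502e+11 = 4.87238e-12 m⁻¹.
v = √(4.044e+15 · 4.87238e-12) m/s ≈ 140.4 m/s = 140.4 m/s.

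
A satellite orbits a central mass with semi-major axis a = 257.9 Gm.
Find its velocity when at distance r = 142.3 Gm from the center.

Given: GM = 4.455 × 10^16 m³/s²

Convert to SI: a = 257.9 Gm = 2.579e+11 m; r = 142.3 Gm = 1.423e+11 m.
Vis-viva: v = √(GM · (2/r − 1/a)).
2/r − 1/a = 2/1.423e+11 − 1/2.579e+11 = 1.01773e-11 m⁻¹.
v = √(4.455e+16 · 1.01773e-11) m/s ≈ 673.4 m/s = 673.4 m/s.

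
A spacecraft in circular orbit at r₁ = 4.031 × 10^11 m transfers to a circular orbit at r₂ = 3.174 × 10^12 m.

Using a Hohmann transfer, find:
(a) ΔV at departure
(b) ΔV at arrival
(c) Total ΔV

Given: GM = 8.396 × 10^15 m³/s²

Transfer semi-major axis: a_t = (r₁ + r₂)/2 = (4.031e+11 + 3.174e+12)/2 = 1.78855e+12 m.
Circular speeds: v₁ = √(GM/r₁) = 144.321 m/s, v₂ = √(GM/r₂) = 51.4319 m/s.
Transfer speeds (vis-viva v² = GM(2/r − 1/a_t)): v₁ᵗ = 192.257 m/s, v₂ᵗ = 24.4168 m/s.
(a) ΔV₁ = |v₁ᵗ − v₁| ≈ 47.94 m/s = 47.94 m/s.
(b) ΔV₂ = |v₂ − v₂ᵗ| ≈ 27.02 m/s = 27.02 m/s.
(c) ΔV_total = ΔV₁ + ΔV₂ ≈ 74.95 m/s = 74.95 m/s.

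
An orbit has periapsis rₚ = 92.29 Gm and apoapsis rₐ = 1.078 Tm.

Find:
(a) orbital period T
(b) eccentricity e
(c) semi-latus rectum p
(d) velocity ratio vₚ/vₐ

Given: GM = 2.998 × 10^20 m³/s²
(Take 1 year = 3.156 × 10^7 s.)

Convert to SI: rₚ = 92.29 Gm = 9.229e+10 m; rₐ = 1.078 Tm = 1.078e+12 m.
(a) With a = (rₚ + rₐ)/2 = 5.85145e+11 m, T = 2π √(a³/GM) = 2π √((5.85145e+11)³/2.998e+20) s ≈ 1.624e+08 s
(b) e = (rₐ − rₚ)/(rₐ + rₚ) = (1.078e+12 − 9.229e+10)/(1.078e+12 + 9.229e+10) ≈ 0.8423
(c) From a = (rₚ + rₐ)/2 = 5.85145e+11 m and e = (rₐ − rₚ)/(rₐ + rₚ) = 0.842278, p = a(1 − e²) = 5.85145e+11 · (1 − (0.842278)²) ≈ 1.7e+11 m
(d) Conservation of angular momentum (rₚvₚ = rₐvₐ) gives vₚ/vₐ = rₐ/rₚ = 1.078e+12/9.229e+10 ≈ 11.68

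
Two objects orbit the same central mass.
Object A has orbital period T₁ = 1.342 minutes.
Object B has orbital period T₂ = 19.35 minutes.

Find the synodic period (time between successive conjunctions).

Convert to SI: T₁ = 1.342 minutes = 80.52 s; T₂ = 19.35 minutes = 1161 s.
T_syn = |T₁ · T₂ / (T₁ − T₂)|.
T_syn = |80.52 · 1161 / (80.52 − 1161)| s ≈ 86.52 s = 1.442 minutes.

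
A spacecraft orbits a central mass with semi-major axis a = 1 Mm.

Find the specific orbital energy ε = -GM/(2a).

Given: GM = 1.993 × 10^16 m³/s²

Convert to SI: a = 1 Mm = 1e+06 m.
ε = −GM / (2a).
ε = −1.993e+16 / (2 · 1e+06) J/kg ≈ -9.965e+09 J/kg = -9.965 GJ/kg.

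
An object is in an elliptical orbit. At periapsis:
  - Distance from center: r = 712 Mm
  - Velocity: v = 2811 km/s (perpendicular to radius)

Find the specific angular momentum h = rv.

Convert to SI: r = 712 Mm = 7.12e+08 m; v = 2811 km/s = 2.811e+06 m/s.
With v perpendicular to r, h = r · v.
h = 7.12e+08 · 2.811e+06 m²/s ≈ 2.001e+15 m²/s.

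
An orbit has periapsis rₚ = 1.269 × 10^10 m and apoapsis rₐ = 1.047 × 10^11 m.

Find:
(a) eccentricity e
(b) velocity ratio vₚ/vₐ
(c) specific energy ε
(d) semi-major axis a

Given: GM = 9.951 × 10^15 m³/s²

(a) e = (rₐ − rₚ)/(rₐ + rₚ) = (1.047e+11 − 1.269e+10)/(1.047e+11 + 1.269e+10) ≈ 0.7838
(b) Conservation of angular momentum (rₚvₚ = rₐvₐ) gives vₚ/vₐ = rₐ/rₚ = 1.047e+11/1.269e+10 ≈ 8.251
(c) With a = (rₚ + rₐ)/2 = 5.8695e+10 m, ε = −GM/(2a) = −9.951e+15/(2 · 5.8695e+10) J/kg ≈ -8.477e+04 J/kg
(d) a = (rₚ + rₐ)/2 = (1.269e+10 + 1.047e+11)/2 ≈ 5.87e+10 m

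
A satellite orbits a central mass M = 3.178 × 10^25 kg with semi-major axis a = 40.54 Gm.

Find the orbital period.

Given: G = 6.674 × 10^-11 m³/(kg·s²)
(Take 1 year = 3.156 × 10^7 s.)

Convert to SI: a = 40.54 Gm = 4.054e+10 m.
GM = G · M = 6.674e-11 · 3.178e+25 = 2.121e+15 m³/s².
Kepler's third law: T = 2π √(a³ / GM).
Substituting a = 4.054e+10 m and GM = 2.121e+15 m³/s²:
T = 2π √((4.054e+10)³ / 2.121e+15) s
T ≈ 1.114e+09 s = 35.29 years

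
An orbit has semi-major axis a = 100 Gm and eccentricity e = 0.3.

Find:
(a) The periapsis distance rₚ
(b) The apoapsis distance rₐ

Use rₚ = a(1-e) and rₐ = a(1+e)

Convert to SI: a = 100 Gm = 1e+11 m.
(a) rₚ = a(1 − e) = 1e+11 · (1 − 0.3) = 1e+11 · 0.7 ≈ 7e+10 m = 70 Gm.
(b) rₐ = a(1 + e) = 1e+11 · (1 + 0.3) = 1e+11 · 1.3 ≈ 1.3e+11 m = 130 Gm.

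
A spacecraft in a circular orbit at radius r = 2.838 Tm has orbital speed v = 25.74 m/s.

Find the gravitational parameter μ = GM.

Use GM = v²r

Convert to SI: r = 2.838 Tm = 2.838e+12 m.
For a circular orbit v² = GM/r, so GM = v² · r.
GM = (25.74)² · 2.838e+12 m³/s² ≈ 1.88e+15 m³/s² = 1.88 × 10^15 m³/s².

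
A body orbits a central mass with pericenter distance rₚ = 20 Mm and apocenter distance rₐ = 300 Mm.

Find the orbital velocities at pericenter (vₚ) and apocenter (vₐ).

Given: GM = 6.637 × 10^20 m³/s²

Convert to SI: rₚ = 20 Mm = 2e+07 m; rₐ = 300 Mm = 3e+08 m.
Use the vis-viva equation v² = GM(2/r − 1/a) with a = (rₚ + rₐ)/2 = (2e+07 + 3e+08)/2 = 1.6e+08 m.
vₚ = √(GM · (2/rₚ − 1/a)) = √(6.637e+20 · (2/2e+07 − 1/1.6e+08)) m/s ≈ 7.888e+06 m/s = 7888 km/s.
vₐ = √(GM · (2/rₐ − 1/a)) = √(6.637e+20 · (2/3e+08 − 1/1.6e+08)) m/s ≈ 5.259e+05 m/s = 525.9 km/s.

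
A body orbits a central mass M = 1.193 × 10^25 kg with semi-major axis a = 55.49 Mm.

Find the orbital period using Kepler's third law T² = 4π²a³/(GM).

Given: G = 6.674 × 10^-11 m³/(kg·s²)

Convert to SI: a = 55.49 Mm = 5.549e+07 m.
GM = G · M = 6.674e-11 · 1.193e+25 = 7.96208e+14 m³/s².
Kepler's third law: T = 2π √(a³ / GM).
Substituting a = 5.549e+07 m and GM = 7.96208e+14 m³/s²:
T = 2π √((5.549e+07)³ / 7.96208e+14) s
T ≈ 9.204e+04 s = 1.065 days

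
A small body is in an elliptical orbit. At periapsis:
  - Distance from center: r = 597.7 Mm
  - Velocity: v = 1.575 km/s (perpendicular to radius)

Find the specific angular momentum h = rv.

Convert to SI: r = 597.7 Mm = 5.977e+08 m; v = 1.575 km/s = 1575 m/s.
With v perpendicular to r, h = r · v.
h = 5.977e+08 · 1575 m²/s ≈ 9.414e+11 m²/s.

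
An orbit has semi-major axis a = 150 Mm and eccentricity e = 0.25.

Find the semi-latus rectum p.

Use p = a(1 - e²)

Convert to SI: a = 150 Mm = 1.5e+08 m.
p = a (1 − e²).
p = 1.5e+08 · (1 − (0.25)²) = 1.5e+08 · 0.9375 ≈ 1.406e+08 m = 140.6 Mm.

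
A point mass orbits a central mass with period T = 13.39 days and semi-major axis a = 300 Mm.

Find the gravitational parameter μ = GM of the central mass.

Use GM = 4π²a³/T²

Convert to SI: T = 13.39 days = 1.1569e+06 s; a = 300 Mm = 3e+08 m.
GM = 4π² · a³ / T².
GM = 4π² · (3e+08)³ / (1.1569e+06)² m³/s² ≈ 7.964e+14 m³/s² = 7.964 × 10^14 m³/s².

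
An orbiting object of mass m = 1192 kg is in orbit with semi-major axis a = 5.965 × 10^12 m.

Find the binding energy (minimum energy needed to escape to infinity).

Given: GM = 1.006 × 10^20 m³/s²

Total orbital energy is E = −GMm/(2a); binding energy is E_bind = −E = GMm/(2a).
E_bind = 1.006e+20 · 1192 / (2 · 5.965e+12) J ≈ 1.005e+10 J = 10.05 GJ.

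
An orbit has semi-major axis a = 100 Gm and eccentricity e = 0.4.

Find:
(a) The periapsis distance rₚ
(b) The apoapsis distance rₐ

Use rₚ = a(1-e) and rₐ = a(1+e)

Convert to SI: a = 100 Gm = 1e+11 m.
(a) rₚ = a(1 − e) = 1e+11 · (1 − 0.4) = 1e+11 · 0.6 ≈ 6e+10 m = 60 Gm.
(b) rₐ = a(1 + e) = 1e+11 · (1 + 0.4) = 1e+11 · 1.4 ≈ 1.4e+11 m = 140 Gm.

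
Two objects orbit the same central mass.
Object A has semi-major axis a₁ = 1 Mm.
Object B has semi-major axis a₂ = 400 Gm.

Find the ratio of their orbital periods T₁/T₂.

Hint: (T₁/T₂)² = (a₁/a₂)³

Convert to SI: a₁ = 1 Mm = 1e+06 m; a₂ = 400 Gm = 4e+11 m.
From Kepler's third law, (T₁/T₂)² = (a₁/a₂)³, so T₁/T₂ = (a₁/a₂)^(3/2).
a₁/a₂ = 1e+06 / 4e+11 = 2.5e-06.
T₁/T₂ = (2.5e-06)^(3/2) ≈ 3.953e-09.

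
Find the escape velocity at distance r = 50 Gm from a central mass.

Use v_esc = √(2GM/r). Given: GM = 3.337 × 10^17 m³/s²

Convert to SI: r = 50 Gm = 5e+10 m.
Escape velocity comes from setting total energy to zero: ½v² − GM/r = 0 ⇒ v_esc = √(2GM / r).
v_esc = √(2 · 3.337e+17 / 5e+10) m/s ≈ 3653 m/s = 3.653 km/s.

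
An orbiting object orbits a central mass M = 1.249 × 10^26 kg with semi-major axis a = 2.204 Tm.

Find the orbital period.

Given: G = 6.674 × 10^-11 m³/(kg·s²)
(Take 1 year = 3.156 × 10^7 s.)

Convert to SI: a = 2.204 Tm = 2.204e+12 m.
GM = G · M = 6.674e-11 · 1.249e+26 = 8.33583e+15 m³/s².
Kepler's third law: T = 2π √(a³ / GM).
Substituting a = 2.204e+12 m and GM = 8.33583e+15 m³/s²:
T = 2π √((2.204e+12)³ / 8.33583e+15) s
T ≈ 2.252e+11 s = 7135 years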